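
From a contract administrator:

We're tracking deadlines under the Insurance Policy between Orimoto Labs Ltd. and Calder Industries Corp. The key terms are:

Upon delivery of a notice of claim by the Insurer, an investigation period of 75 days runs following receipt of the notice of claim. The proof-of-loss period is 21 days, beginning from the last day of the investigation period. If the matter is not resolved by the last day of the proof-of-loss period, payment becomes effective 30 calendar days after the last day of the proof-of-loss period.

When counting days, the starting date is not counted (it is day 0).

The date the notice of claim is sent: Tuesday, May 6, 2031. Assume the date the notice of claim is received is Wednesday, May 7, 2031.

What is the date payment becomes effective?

The last day of the investigation period: May 7, 2031 + 75 days = July 21, 2031.
The last day of the proof-of-loss period: 21 calendar days after July 21, 2031 is August 11, 2031.
The date payment becomes effective: August 11, 2031 + 30 days = September 10, 2031.

September 10, 2031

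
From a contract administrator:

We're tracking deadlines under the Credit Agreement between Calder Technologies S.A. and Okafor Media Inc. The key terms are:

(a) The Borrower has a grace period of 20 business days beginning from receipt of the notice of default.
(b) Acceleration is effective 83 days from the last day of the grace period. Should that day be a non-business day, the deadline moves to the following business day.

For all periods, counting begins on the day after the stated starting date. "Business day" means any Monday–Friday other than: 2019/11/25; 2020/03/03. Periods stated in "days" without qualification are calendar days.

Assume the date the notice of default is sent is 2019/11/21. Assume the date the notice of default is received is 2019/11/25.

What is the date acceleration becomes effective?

2020/03/16

The last day of the grace period: counting 20 business days from Monday, 2019/11/25 (Nov 26, Nov 27, Nov 28, Nov 29, …, Dec 19, Dec 20, Dec 23, skipping weekends) reaches Monday, 2019/12/23.
Adding 83 calendar days to 2019/12/23 gives 2020/03/15, which is the date acceleration becomes effective. That falls on a Sunday, so it rolls to the next business day, Monday, 2020/03/16.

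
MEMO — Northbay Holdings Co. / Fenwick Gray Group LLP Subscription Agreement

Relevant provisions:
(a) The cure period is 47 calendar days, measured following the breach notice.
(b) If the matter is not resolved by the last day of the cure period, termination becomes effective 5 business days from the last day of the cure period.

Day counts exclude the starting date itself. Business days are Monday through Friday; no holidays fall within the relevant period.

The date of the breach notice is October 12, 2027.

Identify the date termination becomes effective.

The last day of the cure period: 47 calendar days after October 12, 2027 is November 28, 2027.
The date termination becomes effective: counting 5 business days from Sunday, November 28, 2027 (Nov 29, Nov 30, Dec 1, Dec 2, Dec 3, skipping weekends) reaches Friday, December 3, 2027.

December 3, 2027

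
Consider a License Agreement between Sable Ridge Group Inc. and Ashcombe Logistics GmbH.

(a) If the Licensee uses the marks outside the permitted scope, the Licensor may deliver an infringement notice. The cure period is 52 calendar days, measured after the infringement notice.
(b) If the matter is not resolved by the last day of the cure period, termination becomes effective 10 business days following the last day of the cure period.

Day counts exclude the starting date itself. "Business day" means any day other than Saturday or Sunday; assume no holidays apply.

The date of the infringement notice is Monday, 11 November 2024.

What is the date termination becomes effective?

Adding 52 calendar days to 11 November 2024 gives 2 January 2025, which is the last day of the cure period.
The date termination becomes effective: counting 10 business days from Thursday, 2 January 2025 (Jan 3, Jan 6, Jan 7, Jan 8, Jan 9, Jan 10, Jan 13, Jan 14, Jan 15, Jan 16, skipping weekends) reaches Thursday, 16 January 2025.

16 January 2025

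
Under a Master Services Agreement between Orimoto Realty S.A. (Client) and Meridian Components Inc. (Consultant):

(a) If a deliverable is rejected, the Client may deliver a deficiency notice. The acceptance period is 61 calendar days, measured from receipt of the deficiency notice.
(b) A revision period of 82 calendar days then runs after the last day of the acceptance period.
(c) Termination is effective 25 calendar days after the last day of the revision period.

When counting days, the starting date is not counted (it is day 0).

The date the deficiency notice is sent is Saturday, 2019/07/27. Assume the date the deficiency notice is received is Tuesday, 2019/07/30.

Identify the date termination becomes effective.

The last day of the acceptance period: 2019/07/30 + 61 days = 2019/09/29.
Adding 82 calendar days to 2019/09/29 gives 2019/12/20, which is the last day of the revision period.
The date termination becomes effective: 2019/12/20 + 25 days = 2020/01/14.

2020/01/14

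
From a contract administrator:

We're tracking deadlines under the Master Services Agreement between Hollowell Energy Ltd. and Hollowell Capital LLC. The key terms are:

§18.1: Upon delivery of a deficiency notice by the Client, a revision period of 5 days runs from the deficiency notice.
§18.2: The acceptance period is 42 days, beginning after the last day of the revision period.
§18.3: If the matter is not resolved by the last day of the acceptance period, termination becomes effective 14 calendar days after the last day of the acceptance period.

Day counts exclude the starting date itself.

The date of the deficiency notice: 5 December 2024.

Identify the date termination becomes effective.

Adding 5 calendar days to 5 December 2024 gives 10 December 2024, which is the last day of the revision period.
The last day of the acceptance period: 10 December 2024 + 42 days = 21 January 2025.
Adding 14 calendar days to 21 January 2025 gives 4 February 2025, which is the date termination becomes effective.

4 February 2025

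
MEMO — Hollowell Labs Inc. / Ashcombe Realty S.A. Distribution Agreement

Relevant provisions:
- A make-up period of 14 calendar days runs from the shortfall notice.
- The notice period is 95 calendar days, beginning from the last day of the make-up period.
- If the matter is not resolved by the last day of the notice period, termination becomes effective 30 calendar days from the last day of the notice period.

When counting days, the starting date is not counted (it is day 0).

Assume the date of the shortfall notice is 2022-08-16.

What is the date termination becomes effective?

The last day of the make-up period: 2022-08-16 + 14 days = 2022-08-30.
Adding 95 calendar days to 2022-08-30 gives 2022-12-03, which is the last day of the notice period.
The date termination becomes effective: 2022-12-03 + 30 days = 2023-01-02.

2023-01-02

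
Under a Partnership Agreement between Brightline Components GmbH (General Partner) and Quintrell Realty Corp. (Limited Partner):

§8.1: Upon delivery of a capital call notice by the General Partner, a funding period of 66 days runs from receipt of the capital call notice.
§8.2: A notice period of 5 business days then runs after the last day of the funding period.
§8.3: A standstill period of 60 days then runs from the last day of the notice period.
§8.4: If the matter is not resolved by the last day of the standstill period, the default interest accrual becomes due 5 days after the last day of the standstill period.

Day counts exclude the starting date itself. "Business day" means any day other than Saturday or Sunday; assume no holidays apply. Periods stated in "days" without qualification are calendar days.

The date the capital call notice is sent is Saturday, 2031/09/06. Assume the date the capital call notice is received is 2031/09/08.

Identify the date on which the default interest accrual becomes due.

2032/01/24

Adding 66 calendar days to 2031/09/08 gives 2031/11/13, which is the last day of the funding period.
The last day of the notice period: counting 5 business days from Thursday, 2031/11/13 (Nov 14, Nov 17, Nov 18, Nov 19, Nov 20, skipping weekends) reaches Thursday, 2031/11/20.
The last day of the standstill period: 60 calendar days after 2031/11/20 is 2032/01/19.
Adding 5 calendar days to 2032/01/19 gives 2032/01/24, which is the date on which the default interest accrual becomes due.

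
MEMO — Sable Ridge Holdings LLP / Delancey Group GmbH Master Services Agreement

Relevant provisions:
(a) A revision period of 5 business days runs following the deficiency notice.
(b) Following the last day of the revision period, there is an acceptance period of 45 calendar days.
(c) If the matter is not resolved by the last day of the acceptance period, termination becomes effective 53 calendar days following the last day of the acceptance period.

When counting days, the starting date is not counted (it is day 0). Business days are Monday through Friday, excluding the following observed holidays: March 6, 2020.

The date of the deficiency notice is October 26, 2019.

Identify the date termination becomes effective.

February 7, 2020

From Saturday, October 26, 2019, 5 business days (Oct 28, Oct 29, Oct 30, Oct 31, Nov 1, skipping weekends) brings us to Friday, November 1, 2019, which is the last day of the revision period.
The last day of the acceptance period: November 1, 2019 + 45 days = December 16, 2019.
The date termination becomes effective: 53 calendar days after December 16, 2019 is February 7, 2020.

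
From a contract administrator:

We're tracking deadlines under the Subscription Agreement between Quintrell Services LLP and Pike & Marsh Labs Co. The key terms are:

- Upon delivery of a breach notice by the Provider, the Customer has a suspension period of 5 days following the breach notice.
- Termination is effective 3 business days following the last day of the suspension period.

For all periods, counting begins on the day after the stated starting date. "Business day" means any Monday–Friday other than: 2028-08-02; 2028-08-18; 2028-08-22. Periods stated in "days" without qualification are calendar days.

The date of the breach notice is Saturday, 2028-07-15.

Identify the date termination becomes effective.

The last day of the suspension period: 2028-07-15 + 5 days = 2028-07-20.
From Thursday, 2028-07-20, 3 business days (Jul 21, Jul 24, Jul 25, skipping weekends) brings us to Tuesday, 2028-07-25, which is the date termination becomes effective.

2028-07-25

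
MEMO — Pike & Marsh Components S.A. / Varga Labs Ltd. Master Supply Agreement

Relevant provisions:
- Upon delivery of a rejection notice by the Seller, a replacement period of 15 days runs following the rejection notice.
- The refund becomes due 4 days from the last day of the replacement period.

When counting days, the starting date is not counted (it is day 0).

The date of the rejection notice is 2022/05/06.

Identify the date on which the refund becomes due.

The last day of the replacement period: 2022/05/06 + 15 days = 2022/05/21.
The date on which the refund becomes due: 2022/05/21 + 4 days = 2022/05/25.

2022/05/25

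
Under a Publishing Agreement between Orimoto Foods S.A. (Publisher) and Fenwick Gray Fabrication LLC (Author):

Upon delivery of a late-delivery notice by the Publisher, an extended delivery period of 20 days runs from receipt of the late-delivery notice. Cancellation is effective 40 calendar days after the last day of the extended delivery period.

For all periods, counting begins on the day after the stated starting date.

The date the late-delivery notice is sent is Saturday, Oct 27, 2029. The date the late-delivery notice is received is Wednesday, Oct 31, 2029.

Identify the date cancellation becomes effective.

The last day of the extended delivery period: Oct 31, 2029 + 20 days = Nov 20, 2029.
Adding 40 calendar days to Nov 20, 2029 gives Dec 30, 2029, which is the date cancellation becomes effective.

Dec 30, 2029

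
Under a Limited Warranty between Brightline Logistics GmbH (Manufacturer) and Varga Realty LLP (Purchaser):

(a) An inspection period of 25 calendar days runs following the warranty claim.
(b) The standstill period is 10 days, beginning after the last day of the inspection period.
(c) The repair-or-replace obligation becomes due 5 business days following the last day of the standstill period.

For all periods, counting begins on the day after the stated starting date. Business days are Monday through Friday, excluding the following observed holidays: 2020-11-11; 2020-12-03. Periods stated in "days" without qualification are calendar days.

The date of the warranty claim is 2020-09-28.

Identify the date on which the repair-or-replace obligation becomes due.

The last day of the inspection period: 2020-09-28 + 25 days = 2020-10-23.
The last day of the standstill period: 2020-10-23 + 10 days = 2020-11-02.
From Monday, 2020-11-02, 5 business days (Nov 3, Nov 4, Nov 5, Nov 6, Nov 9, skipping weekends) brings us to Monday, 2020-11-09, which is the date on which the repair-or-replace obligation becomes due.

2020-11-09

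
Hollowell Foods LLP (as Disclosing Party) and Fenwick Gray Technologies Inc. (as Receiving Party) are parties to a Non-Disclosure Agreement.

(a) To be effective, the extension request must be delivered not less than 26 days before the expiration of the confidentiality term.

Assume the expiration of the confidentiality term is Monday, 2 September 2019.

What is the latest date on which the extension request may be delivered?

7 August 2019

Counting back 26 calendar days from 2 September 2019 gives 7 August 2019.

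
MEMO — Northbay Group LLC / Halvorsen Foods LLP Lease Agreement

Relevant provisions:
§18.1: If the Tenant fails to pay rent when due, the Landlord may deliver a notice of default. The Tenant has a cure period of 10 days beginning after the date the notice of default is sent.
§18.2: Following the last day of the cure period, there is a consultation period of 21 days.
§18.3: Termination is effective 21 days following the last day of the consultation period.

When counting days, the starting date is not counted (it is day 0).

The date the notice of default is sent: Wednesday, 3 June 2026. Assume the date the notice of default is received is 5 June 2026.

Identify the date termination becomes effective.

The last day of the cure period: 3 June 2026 + 10 days = 13 June 2026.
The last day of the consultation period: 21 calendar days after 13 June 2026 is 4 July 2026.
The date termination becomes effective: 4 July 2026 + 21 days = 25 July 2026.

25 July 2026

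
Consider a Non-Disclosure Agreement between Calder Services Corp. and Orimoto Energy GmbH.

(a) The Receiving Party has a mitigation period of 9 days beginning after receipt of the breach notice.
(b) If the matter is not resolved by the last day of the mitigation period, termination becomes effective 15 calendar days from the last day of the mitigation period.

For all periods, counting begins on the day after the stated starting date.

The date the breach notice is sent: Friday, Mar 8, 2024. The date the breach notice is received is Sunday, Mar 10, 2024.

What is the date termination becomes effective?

Apr 3, 2024

The last day of the mitigation period: Mar 10, 2024 + 9 days = Mar 19, 2024.
The date termination becomes effective: 15 calendar days after Mar 19, 2024 is Apr 3, 2024.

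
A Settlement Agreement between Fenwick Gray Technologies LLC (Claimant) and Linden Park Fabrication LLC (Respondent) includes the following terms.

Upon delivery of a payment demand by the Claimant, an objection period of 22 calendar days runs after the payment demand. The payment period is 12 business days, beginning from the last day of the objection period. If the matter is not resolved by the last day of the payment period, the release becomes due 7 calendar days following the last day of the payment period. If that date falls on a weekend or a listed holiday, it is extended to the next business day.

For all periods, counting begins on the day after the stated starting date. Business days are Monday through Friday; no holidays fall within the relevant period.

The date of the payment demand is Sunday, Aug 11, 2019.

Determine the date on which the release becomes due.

Sep 25, 2019

The last day of the objection period: Aug 11, 2019 + 22 days = Sep 2, 2019.
The last day of the payment period: counting 12 business days from Monday, Sep 2, 2019 (Sep 3, Sep 4, Sep 5, Sep 6, …, Sep 16, Sep 17, Sep 18, skipping weekends) reaches Wednesday, Sep 18, 2019.
The date on which the release becomes due: 7 calendar days after Sep 18, 2019 is Sep 25, 2019. Sep 25, 2019 is a Wednesday, so no roll-forward applies.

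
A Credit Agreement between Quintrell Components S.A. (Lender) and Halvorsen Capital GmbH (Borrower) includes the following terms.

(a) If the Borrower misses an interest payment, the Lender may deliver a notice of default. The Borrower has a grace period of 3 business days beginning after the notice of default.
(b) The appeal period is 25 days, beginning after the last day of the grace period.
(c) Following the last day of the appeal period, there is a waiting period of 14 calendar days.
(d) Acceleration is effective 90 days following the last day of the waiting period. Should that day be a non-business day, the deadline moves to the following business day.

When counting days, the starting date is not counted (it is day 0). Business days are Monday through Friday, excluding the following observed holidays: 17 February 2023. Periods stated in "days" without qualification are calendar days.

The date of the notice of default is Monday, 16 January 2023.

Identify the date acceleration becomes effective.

The last day of the grace period: counting 3 business days from Monday, 16 January 2023 (Jan 17, Jan 18, Jan 19, skipping weekends) reaches Thursday, 19 January 2023.
Adding 25 calendar days to 19 January 2023 gives 13 February 2023, which is the last day of the appeal period.
The last day of the waiting period: 14 calendar days after 13 February 2023 is 27 February 2023.
Adding 90 calendar days to 27 February 2023 gives 28 May 2023, which is the date acceleration becomes effective. That falls on a Sunday, so it rolls to the next business day, Monday, 29 May 2023.

29 May 2023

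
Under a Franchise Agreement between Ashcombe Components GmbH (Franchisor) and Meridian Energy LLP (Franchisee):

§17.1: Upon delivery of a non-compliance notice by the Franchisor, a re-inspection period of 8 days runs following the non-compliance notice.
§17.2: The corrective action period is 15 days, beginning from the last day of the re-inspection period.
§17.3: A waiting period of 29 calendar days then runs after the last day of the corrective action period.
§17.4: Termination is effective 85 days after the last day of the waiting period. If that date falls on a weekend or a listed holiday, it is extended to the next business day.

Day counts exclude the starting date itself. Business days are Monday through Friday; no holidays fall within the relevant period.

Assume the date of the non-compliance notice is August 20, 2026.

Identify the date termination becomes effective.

January 4, 2027

The last day of the re-inspection period: 8 calendar days after August 20, 2026 is August 28, 2026.
Adding 15 calendar days to August 28, 2026 gives September 12, 2026, which is the last day of the corrective action period.
Adding 29 calendar days to September 12, 2026 gives October 11, 2026, which is the last day of the waiting period.
The date termination becomes effective: October 11, 2026 + 85 days = January 4, 2027. January 4, 2027 is a Monday, so no roll-forward applies.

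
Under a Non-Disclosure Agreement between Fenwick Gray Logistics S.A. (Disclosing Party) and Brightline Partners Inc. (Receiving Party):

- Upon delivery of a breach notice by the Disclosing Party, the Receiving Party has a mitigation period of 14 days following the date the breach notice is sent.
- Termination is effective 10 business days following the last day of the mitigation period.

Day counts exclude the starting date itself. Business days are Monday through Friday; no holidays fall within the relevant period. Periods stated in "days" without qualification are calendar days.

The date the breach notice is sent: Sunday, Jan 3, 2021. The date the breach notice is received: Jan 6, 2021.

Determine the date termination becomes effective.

The last day of the mitigation period: Jan 3, 2021 + 14 days = Jan 17, 2021.
The date termination becomes effective: counting 10 business days from Sunday, Jan 17, 2021 (Jan 18, Jan 19, Jan 20, Jan 21, Jan 22, Jan 25, Jan 26, Jan 27, Jan 28, Jan 29, skipping weekends) reaches Friday, Jan 29, 2021.

Jan 29, 2021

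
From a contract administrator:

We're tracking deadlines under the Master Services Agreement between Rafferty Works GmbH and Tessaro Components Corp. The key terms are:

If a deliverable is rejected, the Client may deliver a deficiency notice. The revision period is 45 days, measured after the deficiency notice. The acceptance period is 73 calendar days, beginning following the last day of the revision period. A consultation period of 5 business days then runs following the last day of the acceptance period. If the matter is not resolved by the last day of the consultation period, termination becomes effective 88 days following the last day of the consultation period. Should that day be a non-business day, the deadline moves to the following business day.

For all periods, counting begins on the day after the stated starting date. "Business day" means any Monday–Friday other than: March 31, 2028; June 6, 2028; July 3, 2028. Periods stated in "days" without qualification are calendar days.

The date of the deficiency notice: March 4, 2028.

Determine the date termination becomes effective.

Adding 45 calendar days to March 4, 2028 gives April 18, 2028, which is the last day of the revision period.
The last day of the acceptance period: April 18, 2028 + 73 days = June 30, 2028.
From Friday, June 30, 2028, 5 business days (Jul 4, Jul 5, Jul 6, Jul 7, Jul 10, skipping weekends and the listed holiday on Jul 3) brings us to Monday, July 10, 2028, which is the last day of the consultation period.
The date termination becomes effective: July 10, 2028 + 88 days = October 6, 2028. October 6, 2028 is a Friday and is not a listed holiday, so no roll-forward applies.

October 6, 2028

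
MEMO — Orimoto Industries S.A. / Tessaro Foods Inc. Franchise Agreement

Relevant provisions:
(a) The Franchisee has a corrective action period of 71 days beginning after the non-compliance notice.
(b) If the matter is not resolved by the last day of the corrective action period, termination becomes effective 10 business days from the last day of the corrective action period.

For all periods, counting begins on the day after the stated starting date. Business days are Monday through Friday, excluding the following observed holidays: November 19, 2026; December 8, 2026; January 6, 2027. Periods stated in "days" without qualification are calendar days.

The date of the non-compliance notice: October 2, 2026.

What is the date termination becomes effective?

Adding 71 calendar days to October 2, 2026 gives December 12, 2026, which is the last day of the corrective action period.
The date termination becomes effective: counting 10 business days from Saturday, December 12, 2026 (Dec 14, Dec 15, Dec 16, Dec 17, Dec 18, Dec 21, Dec 22, Dec 23, Dec 24, Dec 25, skipping weekends) reaches Friday, December 25, 2026.

December 25, 2026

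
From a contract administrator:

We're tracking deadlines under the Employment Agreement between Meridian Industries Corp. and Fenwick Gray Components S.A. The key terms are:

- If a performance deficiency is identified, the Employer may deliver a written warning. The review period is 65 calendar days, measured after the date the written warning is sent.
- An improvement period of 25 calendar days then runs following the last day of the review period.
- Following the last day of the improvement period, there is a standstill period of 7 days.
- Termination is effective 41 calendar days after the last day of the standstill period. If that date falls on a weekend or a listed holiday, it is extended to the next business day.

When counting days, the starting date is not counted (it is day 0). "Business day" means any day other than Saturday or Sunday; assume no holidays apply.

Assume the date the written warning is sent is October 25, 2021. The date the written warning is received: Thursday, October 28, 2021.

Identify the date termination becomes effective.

The last day of the review period: 65 calendar days after October 25, 2021 is December 29, 2021.
Adding 25 calendar days to December 29, 2021 gives January 23, 2022, which is the last day of the improvement period.
The last day of the standstill period: 7 calendar days after January 23, 2022 is January 30, 2022.
The date termination becomes effective: January 30, 2022 + 41 days = March 12, 2022. That falls on a Saturday, so it rolls to the next business day, Monday, March 14, 2022.

March 14, 2022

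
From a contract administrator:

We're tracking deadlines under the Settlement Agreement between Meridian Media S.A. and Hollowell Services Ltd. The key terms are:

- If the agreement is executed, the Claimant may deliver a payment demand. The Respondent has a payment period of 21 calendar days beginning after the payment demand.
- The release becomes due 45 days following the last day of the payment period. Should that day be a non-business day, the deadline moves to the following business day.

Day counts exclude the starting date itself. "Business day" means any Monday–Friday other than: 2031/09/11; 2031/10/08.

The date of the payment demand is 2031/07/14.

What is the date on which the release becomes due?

Adding 21 calendar days to 2031/07/14 gives 2031/08/04, which is the last day of the payment period.
The date on which the release becomes due: 2031/08/04 + 45 days = 2031/09/18. 2031/09/18 is a Thursday and is not a listed holiday, so no roll-forward applies.

2031/09/18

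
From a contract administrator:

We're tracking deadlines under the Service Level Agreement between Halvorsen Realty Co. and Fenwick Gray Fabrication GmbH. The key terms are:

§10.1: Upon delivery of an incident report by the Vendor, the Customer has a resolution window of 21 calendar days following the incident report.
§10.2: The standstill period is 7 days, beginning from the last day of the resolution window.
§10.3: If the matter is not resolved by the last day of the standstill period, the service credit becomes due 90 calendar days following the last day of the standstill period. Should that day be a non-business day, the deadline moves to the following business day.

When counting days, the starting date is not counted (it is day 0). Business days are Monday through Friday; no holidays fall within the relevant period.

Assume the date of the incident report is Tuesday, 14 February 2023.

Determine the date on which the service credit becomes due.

Adding 21 calendar days to 14 February 2023 gives 7 March 2023, which is the last day of the resolution window.
The last day of the standstill period: 7 March 2023 + 7 days = 14 March 2023.
Adding 90 calendar days to 14 March 2023 gives 12 June 2023, which is the date on which the service credit becomes due. 12 June 2023 is a Monday, so no roll-forward applies.

12 June 2023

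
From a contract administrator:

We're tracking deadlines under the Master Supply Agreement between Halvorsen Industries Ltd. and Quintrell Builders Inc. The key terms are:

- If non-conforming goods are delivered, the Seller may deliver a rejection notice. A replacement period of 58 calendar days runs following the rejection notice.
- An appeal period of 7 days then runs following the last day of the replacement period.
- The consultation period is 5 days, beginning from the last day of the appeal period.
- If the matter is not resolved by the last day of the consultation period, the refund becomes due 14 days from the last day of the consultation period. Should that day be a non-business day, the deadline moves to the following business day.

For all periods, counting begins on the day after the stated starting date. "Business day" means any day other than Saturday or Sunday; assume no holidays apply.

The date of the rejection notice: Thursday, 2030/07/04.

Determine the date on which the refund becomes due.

Adding 58 calendar days to 2030/07/04 gives 2030/08/31, which is the last day of the replacement period.
Adding 7 calendar days to 2030/08/31 gives 2030/09/07, which is the last day of the appeal period.
Adding 5 calendar days to 2030/09/07 gives 2030/09/12, which is the last day of the consultation period.
The date on which the refund becomes due: 2030/09/12 + 14 days = 2030/09/26. 2030/09/26 is a Thursday, so no roll-forward applies.

2030/09/26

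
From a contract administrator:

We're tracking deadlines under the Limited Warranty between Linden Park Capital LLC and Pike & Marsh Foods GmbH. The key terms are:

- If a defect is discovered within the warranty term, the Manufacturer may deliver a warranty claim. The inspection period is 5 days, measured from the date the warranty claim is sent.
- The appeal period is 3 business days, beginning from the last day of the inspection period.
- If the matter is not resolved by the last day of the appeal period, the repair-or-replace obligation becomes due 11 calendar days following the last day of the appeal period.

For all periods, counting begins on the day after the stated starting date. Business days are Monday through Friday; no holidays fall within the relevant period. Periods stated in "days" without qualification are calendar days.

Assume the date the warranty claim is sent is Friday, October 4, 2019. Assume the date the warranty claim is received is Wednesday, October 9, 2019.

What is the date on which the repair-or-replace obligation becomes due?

Adding 5 calendar days to October 4, 2019 gives October 9, 2019, which is the last day of the inspection period.
The last day of the appeal period: counting 3 business days from Wednesday, October 9, 2019 (Oct 10, Oct 11, Oct 14, skipping weekends) reaches Monday, October 14, 2019.
The date on which the repair-or-replace obligation becomes due: October 14, 2019 + 11 days = October 25, 2019.

October 25, 2019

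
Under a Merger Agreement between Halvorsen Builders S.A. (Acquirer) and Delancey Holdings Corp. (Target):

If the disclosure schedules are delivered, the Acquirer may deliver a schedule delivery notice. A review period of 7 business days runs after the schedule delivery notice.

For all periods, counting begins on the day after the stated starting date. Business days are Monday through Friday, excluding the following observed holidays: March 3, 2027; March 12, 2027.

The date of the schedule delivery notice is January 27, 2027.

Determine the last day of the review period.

The last day of the review period: counting 7 business days from Wednesday, January 27, 2027 (Jan 28, Jan 29, Feb 1, Feb 2, Feb 3, Feb 4, Feb 5, skipping weekends) reaches Friday, February 5, 2027.

February 5, 2027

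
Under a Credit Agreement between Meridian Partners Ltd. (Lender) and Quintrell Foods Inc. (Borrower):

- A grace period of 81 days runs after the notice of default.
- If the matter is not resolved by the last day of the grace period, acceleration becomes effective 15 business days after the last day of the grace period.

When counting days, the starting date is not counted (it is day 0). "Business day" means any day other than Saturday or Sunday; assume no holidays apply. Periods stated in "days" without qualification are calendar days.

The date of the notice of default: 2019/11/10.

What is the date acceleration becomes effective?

2020/02/20

Adding 81 calendar days to 2019/11/10 gives 2020/01/30, which is the last day of the grace period.
The date acceleration becomes effective: counting 15 business days from Thursday, 2020/01/30 (Jan 31, Feb 3, Feb 4, Feb 5, …, Feb 18, Feb 19, Feb 20, skipping weekends) reaches Thursday, 2020/02/20.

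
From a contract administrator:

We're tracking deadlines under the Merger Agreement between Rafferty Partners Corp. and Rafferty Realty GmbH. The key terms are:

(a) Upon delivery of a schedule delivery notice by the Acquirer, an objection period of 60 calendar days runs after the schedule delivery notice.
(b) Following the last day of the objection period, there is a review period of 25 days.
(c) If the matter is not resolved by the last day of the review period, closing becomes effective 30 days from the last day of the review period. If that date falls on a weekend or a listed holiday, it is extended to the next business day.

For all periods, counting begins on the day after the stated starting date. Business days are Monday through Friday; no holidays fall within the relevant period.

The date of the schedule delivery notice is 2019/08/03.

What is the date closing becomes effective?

The last day of the objection period: 60 calendar days after 2019/08/03 is 2019/10/02.
The last day of the review period: 2019/10/02 + 25 days = 2019/10/27.
The date closing becomes effective: 2019/10/27 + 30 days = 2019/11/26. 2019/11/26 is a Tuesday, so no roll-forward applies.

2019/11/26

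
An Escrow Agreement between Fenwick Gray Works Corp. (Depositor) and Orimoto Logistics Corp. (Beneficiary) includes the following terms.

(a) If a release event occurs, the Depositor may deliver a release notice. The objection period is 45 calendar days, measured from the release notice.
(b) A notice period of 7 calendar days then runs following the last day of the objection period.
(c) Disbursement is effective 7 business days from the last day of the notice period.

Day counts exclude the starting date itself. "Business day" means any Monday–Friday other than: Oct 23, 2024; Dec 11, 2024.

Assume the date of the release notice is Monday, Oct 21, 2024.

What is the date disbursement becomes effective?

Dec 23, 2024

Adding 45 calendar days to Oct 21, 2024 gives Dec 5, 2024, which is the last day of the objection period.
The last day of the notice period: Dec 5, 2024 + 7 days = Dec 12, 2024.
The date disbursement becomes effective: 7 business days after Thursday, Dec 12, 2024, skipping weekends — Dec 13, Dec 16, Dec 17, Dec 18, Dec 19, Dec 20, Dec 23 — lands on Monday, Dec 23, 2024.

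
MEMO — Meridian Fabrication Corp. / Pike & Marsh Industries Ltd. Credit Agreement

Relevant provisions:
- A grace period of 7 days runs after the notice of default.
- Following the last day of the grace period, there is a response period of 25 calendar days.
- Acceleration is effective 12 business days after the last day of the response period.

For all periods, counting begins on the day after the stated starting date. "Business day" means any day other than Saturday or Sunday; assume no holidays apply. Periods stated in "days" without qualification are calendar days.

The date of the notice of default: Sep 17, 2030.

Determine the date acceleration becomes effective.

Nov 5, 2030

Adding 7 calendar days to Sep 17, 2030 gives Sep 24, 2030, which is the last day of the grace period.
Adding 25 calendar days to Sep 24, 2030 gives Oct 19, 2030, which is the last day of the response period.
From Saturday, Oct 19, 2030, 12 business days (Oct 21, Oct 22, Oct 23, Oct 24, …, Nov 1, Nov 4, Nov 5, skipping weekends) brings us to Tuesday, Nov 5, 2030, which is the date acceleration becomes effective.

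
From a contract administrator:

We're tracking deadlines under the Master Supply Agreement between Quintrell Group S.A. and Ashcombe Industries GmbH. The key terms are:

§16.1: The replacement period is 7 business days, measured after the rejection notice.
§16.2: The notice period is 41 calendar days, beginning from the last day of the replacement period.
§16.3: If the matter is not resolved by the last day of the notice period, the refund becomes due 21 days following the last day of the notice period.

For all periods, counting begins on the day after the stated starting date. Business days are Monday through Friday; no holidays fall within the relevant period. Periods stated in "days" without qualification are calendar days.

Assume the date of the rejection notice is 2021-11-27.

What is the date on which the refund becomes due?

2022-02-07

The last day of the replacement period: counting 7 business days from Saturday, 2021-11-27 (Nov 29, Nov 30, Dec 1, Dec 2, Dec 3, Dec 6, Dec 7, skipping weekends) reaches Tuesday, 2021-12-07.
The last day of the notice period: 2021-12-07 + 41 days = 2022-01-17.
The date on which the refund becomes due: 21 calendar days after 2022-01-17 is 2022-02-07.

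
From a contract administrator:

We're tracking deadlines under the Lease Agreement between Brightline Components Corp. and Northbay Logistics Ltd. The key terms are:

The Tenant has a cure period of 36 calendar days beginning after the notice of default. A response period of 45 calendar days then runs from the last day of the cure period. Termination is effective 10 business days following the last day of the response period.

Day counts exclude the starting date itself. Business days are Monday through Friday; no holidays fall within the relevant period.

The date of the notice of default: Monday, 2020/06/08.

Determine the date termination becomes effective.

Adding 36 calendar days to 2020/06/08 gives 2020/07/14, which is the last day of the cure period.
The last day of the response period: 45 calendar days after 2020/07/14 is 2020/08/28.
The date termination becomes effective: counting 10 business days from Friday, 2020/08/28 (Aug 31, Sep 1, Sep 2, Sep 3, Sep 4, Sep 7, Sep 8, Sep 9, Sep 10, Sep 11, skipping weekends) reaches Friday, 2020/09/11.

2020/09/11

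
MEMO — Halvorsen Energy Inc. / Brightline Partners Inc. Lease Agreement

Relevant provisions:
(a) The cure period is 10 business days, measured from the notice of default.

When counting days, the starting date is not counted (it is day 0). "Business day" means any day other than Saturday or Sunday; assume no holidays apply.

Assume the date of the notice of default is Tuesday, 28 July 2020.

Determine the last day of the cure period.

11 August 2020

The last day of the cure period: 10 business days after Tuesday, 28 July 2020, skipping weekends — Jul 29, Jul 30, Jul 31, Aug 3, Aug 4, Aug 5, Aug 6, Aug 7, Aug 10, Aug 11 — lands on Tuesday, 11 August 2020.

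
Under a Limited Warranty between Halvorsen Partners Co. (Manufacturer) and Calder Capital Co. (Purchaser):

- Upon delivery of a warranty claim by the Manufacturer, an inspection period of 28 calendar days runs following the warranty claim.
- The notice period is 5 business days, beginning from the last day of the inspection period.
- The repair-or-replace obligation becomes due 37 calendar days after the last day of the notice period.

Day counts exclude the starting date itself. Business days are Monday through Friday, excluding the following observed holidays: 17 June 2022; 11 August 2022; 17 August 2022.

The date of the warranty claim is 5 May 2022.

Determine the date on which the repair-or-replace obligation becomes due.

Adding 28 calendar days to 5 May 2022 gives 2 June 2022, which is the last day of the inspection period.
From Thursday, 2 June 2022, 5 business days (Jun 3, Jun 6, Jun 7, Jun 8, Jun 9, skipping weekends) brings us to Thursday, 9 June 2022, which is the last day of the notice period.
The date on which the repair-or-replace obligation becomes due: 9 June 2022 + 37 days = 16 July 2022.

16 July 2022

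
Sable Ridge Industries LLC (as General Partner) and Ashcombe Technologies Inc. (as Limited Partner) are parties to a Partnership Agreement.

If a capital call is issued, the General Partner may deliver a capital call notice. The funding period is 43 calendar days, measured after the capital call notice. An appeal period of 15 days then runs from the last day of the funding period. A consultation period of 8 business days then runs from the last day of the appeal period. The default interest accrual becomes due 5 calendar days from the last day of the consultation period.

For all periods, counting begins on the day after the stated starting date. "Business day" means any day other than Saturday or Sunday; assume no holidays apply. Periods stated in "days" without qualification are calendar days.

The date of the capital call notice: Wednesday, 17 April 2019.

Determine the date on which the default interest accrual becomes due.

1 July 2019

Adding 43 calendar days to 17 April 2019 gives 30 May 2019, which is the last day of the funding period.
The last day of the appeal period: 30 May 2019 + 15 days = 14 June 2019.
The last day of the consultation period: counting 8 business days from Friday, 14 June 2019 (Jun 17, Jun 18, Jun 19, Jun 20, Jun 21, Jun 24, Jun 25, Jun 26, skipping weekends) reaches Wednesday, 26 June 2019.
Adding 5 calendar days to 26 June 2019 gives 1 July 2019, which is the date on which the default interest accrual becomes due.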